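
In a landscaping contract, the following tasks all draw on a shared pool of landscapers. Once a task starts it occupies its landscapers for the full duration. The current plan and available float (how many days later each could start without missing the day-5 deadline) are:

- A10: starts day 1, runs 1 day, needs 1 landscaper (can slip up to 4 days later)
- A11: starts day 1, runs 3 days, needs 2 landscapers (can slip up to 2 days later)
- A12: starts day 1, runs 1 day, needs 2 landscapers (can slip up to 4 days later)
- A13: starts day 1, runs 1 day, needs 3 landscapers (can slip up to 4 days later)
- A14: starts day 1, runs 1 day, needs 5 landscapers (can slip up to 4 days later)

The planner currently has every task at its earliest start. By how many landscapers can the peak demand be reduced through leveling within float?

8

Early-start peak: d1:13  d2:2  d3:2  d4:0  d5:0 ⇒ 13.
Leveled (A10@1, A11@1, A12@1, A13@2, A14@4): d1:5  d2:5  d3:2  d4:5  d5:0 ⇒ 5.
Reduction 13 − 5 = 8.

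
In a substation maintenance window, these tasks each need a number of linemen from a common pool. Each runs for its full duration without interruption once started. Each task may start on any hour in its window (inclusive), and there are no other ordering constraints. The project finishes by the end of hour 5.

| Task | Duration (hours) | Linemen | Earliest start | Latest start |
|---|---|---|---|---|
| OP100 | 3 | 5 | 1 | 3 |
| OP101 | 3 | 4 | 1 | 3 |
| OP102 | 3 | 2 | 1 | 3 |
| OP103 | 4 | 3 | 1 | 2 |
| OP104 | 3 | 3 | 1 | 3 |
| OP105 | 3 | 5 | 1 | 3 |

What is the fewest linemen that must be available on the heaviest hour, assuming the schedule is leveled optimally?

22

Schedule OP100@1, OP101@1, OP102@1, OP103@1, OP104@1, OP105@1: h1:22  h2:22  h3:22  h4:3  h5:0 — peak 22.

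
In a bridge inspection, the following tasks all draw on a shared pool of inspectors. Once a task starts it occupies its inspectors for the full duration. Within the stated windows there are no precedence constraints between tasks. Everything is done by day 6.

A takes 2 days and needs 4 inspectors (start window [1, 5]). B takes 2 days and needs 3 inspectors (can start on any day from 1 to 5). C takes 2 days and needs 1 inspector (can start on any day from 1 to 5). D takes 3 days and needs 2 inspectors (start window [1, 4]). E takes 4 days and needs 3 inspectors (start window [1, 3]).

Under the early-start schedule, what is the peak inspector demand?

13

Early-start schedule: A@1, B@1, C@1, D@1, E@1.
Load per day: day 1: 13, day 2: 13, day 3: 5, day 4: 3, day 5: 0, day 6: 0.
Peak is 13.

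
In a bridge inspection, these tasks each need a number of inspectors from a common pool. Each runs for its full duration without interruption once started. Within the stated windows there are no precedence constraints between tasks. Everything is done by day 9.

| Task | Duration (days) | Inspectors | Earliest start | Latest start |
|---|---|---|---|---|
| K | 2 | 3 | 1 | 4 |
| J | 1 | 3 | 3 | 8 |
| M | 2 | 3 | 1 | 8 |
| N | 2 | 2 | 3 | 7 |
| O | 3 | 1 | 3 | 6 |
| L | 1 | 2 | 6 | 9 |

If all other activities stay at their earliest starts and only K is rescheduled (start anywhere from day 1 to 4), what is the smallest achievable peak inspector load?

6

K@1: d1:6  d2:6  d3:6  d4:3  d5:1  d6:2  d7:0  d8:0  d9:0 → peak 6
K@2: d1:3  d2:6  d3:9  d4:3  d5:1  d6:2  d7:0  d8:0  d9:0 → peak 9
K@3: d1:3  d2:3  d3:9  d4:6  d5:1  d6:2  d7:0  d8:0  d9:0 → peak 9
K@4: d1:3  d2:3  d3:6  d4:6  d5:4  d6:2  d7:0  d8:0  d9:0 → peak 6
Best is K@1, peak 6.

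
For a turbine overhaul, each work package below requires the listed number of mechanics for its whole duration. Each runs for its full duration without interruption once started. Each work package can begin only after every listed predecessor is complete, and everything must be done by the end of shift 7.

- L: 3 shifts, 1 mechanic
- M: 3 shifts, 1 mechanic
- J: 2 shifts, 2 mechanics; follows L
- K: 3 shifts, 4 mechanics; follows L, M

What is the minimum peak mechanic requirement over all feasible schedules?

Schedule L@1, M@1, J@4, K@4: s1:2  s2:2  s3:2  s4:6  s5:6  s6:4  s7:0 — peak 6.
No arrangement of the 13 feasible schedules does better.

6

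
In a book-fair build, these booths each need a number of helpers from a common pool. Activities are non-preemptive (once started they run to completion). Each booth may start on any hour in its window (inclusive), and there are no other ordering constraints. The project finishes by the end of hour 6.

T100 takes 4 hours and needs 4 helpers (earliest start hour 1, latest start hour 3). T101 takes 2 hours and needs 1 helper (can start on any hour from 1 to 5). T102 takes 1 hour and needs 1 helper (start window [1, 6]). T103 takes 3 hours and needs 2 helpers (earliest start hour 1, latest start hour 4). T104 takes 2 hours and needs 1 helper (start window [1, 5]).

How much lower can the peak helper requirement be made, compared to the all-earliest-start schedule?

3

Early-start peak: h1:9  h2:8  h3:6  h4:4  h5:0  h6:0 ⇒ 9.
Leveled (T100@1, T101@1, T102@1, T103@3, T104@5): h1:6  h2:5  h3:6  h4:6  h5:3  h6:1 ⇒ 6.
Reduction 9 − 6 = 3.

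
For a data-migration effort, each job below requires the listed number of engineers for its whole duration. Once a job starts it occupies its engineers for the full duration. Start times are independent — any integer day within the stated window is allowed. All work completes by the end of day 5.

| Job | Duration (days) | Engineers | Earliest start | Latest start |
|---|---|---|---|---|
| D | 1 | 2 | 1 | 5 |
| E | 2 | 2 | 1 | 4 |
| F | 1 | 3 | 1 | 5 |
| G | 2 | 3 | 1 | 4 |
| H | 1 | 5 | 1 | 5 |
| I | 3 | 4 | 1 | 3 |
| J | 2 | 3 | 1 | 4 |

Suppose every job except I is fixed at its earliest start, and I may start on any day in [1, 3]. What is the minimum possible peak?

18

I@1: d1:22  d2:12  d3:4  d4:0  d5:0 → peak 22
I@2: d1:18  d2:12  d3:4  d4:4  d5:0 → peak 18
I@3: d1:18  d2:8  d3:4  d4:4  d5:4 → peak 18
Best is I@2, peak 18.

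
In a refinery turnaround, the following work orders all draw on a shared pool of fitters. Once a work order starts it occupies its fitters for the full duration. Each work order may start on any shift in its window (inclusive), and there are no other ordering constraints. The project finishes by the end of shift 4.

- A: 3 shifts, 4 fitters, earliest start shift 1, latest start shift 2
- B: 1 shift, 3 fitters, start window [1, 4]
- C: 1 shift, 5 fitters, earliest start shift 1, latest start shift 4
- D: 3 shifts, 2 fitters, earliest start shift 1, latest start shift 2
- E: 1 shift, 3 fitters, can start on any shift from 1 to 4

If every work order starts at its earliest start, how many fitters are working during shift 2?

6

At early start, shift 2 has: A, D.
Demand: 4 + 2 = 6.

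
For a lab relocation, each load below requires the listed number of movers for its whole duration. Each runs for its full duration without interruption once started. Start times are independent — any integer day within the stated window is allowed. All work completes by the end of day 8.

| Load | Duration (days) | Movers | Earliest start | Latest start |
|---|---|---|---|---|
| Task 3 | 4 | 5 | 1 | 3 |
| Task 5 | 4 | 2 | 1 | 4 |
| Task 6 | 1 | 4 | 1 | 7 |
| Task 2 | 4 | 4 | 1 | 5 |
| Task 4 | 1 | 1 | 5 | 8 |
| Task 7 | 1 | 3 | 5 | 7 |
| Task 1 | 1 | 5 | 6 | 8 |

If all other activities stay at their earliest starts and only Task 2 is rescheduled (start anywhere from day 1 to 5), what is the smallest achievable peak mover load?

Task 2@1: d1:15  d2:11  d3:11  d4:11  d5:4  d6:5  d7:0  d8:0 → peak 15
Task 2@2: d1:11  d2:11  d3:11  d4:11  d5:8  d6:5  d7:0  d8:0 → peak 11
Task 2@3: d1:11  d2:7  d3:11  d4:11  d5:8  d6:9  d7:0  d8:0 → peak 11
Task 2@4: d1:11  d2:7  d3:7  d4:11  d5:8  d6:9  d7:4  d8:0 → peak 11
Task 2@5: d1:11  d2:7  d3:7  d4:7  d5:8  d6:9  d7:4  d8:4 → peak 11
Best is Task 2@2, peak 11.

11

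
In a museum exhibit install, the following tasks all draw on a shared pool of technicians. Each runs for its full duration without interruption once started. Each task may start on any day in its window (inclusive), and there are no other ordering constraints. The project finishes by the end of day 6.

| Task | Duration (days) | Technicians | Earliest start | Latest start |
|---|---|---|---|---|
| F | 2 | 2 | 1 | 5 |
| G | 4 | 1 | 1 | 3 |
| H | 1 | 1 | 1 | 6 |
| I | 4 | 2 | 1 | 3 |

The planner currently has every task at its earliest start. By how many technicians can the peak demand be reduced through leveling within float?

Early-start peak: d1:6  d2:5  d3:3  d4:3  d5:0  d6:0 ⇒ 6.
Leveled (F@1, G@1, H@5, I@3): d1:3  d2:3  d3:3  d4:3  d5:3  d6:2 ⇒ 3.
Reduction 6 − 3 = 3.

3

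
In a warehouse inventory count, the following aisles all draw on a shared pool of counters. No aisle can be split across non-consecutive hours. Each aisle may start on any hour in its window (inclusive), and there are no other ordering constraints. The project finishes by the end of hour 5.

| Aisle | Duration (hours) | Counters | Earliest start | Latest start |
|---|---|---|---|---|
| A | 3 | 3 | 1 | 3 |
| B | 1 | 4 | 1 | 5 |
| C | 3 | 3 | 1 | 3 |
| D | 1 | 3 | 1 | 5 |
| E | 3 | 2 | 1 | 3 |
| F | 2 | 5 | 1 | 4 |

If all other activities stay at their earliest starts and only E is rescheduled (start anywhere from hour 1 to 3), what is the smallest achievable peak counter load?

18

E@1: h1:20  h2:13  h3:8  h4:0  h5:0 → peak 20
E@2: h1:18  h2:13  h3:8  h4:2  h5:0 → peak 18
E@3: h1:18  h2:11  h3:8  h4:2  h5:2 → peak 18
Best is E@2, peak 18.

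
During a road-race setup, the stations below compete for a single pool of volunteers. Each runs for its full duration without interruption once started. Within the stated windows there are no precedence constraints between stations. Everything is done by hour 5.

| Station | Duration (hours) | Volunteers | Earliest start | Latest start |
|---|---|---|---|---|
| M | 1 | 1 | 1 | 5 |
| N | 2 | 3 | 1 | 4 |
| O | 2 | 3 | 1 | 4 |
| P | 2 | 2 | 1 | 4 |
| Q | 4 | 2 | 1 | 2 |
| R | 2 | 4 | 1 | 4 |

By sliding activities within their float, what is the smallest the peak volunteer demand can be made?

8

Early-start (M@1, N@1, O@1, P@1, Q@1, R@1) gives peak 15: h1:15  h2:14  h3:2  h4:2  h5:0.
Shift P→3, Q→2, R→3.
Schedule M@1, N@1, O@1, P@3, Q@2, R@3: h1:7  h2:8  h3:8  h4:8  h5:2 — peak 8.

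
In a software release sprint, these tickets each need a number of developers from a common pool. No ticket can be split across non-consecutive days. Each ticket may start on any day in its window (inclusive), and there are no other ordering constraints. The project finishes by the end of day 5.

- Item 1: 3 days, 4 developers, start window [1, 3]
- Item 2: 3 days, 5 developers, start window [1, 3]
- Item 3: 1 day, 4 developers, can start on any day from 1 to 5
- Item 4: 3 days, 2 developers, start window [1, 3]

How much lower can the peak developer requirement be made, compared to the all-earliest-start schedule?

4

Early-start peak: d1:15  d2:11  d3:11  d4:0  d5:0 ⇒ 15.
Leveled (Item 1@1, Item 2@1, Item 3@4, Item 4@1): d1:11  d2:11  d3:11  d4:4  d5:0 ⇒ 11.
Reduction 15 − 11 = 4.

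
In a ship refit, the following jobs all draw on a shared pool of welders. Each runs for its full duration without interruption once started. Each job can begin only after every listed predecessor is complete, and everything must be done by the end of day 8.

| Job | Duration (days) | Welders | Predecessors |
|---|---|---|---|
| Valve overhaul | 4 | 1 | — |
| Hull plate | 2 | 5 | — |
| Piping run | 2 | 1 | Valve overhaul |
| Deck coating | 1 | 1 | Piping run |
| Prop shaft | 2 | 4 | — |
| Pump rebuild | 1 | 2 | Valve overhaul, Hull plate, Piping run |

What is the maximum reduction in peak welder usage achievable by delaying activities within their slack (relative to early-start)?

4

Early-start peak: d1:10  d2:10  d3:1  d4:1  d5:1  d6:1  d7:3  d8:0 ⇒ 10.
Leveled (Valve overhaul@1, Hull plate@1, Piping run@5, Deck coating@7, Prop shaft@3, Pump rebuild@7): d1:6  d2:6  d3:5  d4:5  d5:1  d6:1  d7:3  d8:0 ⇒ 6.
Reduction 10 − 6 = 4.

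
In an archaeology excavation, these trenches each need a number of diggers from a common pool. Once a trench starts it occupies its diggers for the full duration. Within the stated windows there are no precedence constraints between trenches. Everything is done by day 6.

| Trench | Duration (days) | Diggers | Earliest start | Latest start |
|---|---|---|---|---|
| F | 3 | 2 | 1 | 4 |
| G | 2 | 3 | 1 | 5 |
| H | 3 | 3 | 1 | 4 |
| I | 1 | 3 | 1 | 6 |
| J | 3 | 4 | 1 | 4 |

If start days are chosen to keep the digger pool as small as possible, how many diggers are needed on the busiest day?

6

Early-start (F@1, G@1, H@1, I@1, J@1) gives peak 15: d1:15  d2:12  d3:9  d4:0  d5:0  d6:0.
Shift G→4, H→4, I→6.
Schedule F@1, G@4, H@4, I@6, J@1: d1:6  d2:6  d3:6  d4:6  d5:6  d6:6 — peak 6.
Total digger-days = 36 over 6 days ⇒ peak ≥ ⌈36/6⌉ = 6, so 6 is optimal.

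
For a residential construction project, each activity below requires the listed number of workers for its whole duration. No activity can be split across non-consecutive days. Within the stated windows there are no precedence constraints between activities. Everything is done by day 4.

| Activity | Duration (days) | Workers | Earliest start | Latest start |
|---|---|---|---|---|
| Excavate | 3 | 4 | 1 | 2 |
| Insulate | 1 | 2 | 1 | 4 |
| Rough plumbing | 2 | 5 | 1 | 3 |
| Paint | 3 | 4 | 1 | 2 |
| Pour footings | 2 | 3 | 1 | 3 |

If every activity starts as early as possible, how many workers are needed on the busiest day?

18

Early-start schedule: Excavate@1, Insulate@1, Rough plumbing@1, Paint@1, Pour footings@1.
Load per day: day 1: 18, day 2: 16, day 3: 8, day 4: 0.
Peak is 18.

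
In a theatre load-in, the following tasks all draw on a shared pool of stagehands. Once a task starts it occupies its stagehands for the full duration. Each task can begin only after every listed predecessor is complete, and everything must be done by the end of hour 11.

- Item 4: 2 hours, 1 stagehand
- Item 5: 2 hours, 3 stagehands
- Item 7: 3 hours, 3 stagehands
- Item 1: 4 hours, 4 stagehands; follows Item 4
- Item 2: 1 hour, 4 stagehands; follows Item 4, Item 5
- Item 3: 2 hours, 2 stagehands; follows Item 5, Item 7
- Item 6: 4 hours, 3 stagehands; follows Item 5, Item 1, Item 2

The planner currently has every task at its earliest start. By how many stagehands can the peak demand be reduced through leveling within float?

4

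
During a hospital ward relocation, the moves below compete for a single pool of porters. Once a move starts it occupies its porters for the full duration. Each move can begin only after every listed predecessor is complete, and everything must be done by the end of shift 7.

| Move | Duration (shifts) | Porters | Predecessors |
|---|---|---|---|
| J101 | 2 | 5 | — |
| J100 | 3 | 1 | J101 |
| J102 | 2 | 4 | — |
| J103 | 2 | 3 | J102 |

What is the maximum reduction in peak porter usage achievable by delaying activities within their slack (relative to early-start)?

4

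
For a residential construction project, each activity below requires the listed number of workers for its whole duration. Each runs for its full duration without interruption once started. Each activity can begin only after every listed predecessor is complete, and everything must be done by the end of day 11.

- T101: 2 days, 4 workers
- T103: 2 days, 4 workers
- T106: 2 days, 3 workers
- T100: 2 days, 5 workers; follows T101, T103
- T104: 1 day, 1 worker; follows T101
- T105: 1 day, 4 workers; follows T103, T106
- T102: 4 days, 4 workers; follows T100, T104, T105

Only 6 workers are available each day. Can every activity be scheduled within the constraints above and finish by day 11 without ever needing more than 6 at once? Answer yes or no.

The minimum achievable peak is 7; 6 < 7, so no feasible schedule stays within the cap.

no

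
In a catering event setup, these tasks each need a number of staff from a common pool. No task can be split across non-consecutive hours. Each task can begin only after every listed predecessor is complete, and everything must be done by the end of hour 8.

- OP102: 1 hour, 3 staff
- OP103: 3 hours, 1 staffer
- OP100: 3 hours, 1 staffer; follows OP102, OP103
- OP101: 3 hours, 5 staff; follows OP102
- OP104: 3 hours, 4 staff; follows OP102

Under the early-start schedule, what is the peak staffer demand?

10

Early-start schedule: OP102@1, OP103@1, OP100@4, OP101@2, OP104@2.
Load per hour: hour 1: 4, hour 2: 10, hour 3: 10, hour 4: 10, hour 5: 1, hour 6: 1, hour 7: 0, hour 8: 0.
Peak is 10.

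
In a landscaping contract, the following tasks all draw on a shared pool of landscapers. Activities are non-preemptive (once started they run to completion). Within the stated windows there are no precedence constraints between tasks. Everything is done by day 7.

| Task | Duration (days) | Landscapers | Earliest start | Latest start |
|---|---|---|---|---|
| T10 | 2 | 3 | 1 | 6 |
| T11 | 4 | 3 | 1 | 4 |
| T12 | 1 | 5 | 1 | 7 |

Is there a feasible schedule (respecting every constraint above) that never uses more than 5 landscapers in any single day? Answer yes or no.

yes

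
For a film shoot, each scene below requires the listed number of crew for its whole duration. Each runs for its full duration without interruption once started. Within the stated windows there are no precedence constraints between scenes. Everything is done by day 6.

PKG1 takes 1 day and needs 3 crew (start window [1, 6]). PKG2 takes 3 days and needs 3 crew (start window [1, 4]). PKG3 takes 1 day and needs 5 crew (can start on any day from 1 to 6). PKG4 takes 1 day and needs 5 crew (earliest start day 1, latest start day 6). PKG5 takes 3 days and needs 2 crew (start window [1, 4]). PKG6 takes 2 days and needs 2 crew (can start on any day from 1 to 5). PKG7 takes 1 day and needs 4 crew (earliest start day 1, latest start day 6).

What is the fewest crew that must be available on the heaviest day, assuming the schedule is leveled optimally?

Early-start (PKG1@1, PKG2@1, PKG3@1, PKG4@1, PKG5@1, PKG6@1, PKG7@1) gives peak 24: d1:24  d2:7  d3:5  d4:0  d5:0  d6:0.
Shift PKG3→4, PKG4→5, PKG5→2, PKG6→2, PKG7→6.
Schedule PKG1@1, PKG2@1, PKG3@4, PKG4@5, PKG5@2, PKG6@2, PKG7@6: d1:6  d2:7  d3:7  d4:7  d5:5  d6:4 — peak 7.

7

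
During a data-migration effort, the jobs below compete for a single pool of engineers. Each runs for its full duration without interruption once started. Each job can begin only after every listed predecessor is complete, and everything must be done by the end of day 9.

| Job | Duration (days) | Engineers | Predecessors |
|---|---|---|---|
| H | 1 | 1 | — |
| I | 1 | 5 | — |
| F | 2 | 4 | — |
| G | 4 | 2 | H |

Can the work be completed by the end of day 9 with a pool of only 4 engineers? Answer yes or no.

no

The minimum achievable peak is 5; 4 < 5, so no feasible schedule stays within the cap.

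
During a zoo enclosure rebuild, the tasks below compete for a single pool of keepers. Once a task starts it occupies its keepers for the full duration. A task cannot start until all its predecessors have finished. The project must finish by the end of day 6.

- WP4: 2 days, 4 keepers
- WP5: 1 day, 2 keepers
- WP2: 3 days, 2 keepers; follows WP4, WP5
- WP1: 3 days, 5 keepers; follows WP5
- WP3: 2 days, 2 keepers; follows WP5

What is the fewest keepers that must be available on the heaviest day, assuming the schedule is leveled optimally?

Early-start (WP4@1, WP5@1, WP2@3, WP1@2, WP3@2) gives peak 11: d1:6  d2:11  d3:9  d4:7  d5:2  d6:0.
Shift WP1→4.
Schedule WP4@1, WP5@1, WP2@3, WP1@4, WP3@2: d1:6  d2:6  d3:4  d4:7  d5:7  d6:5 — peak 7.

7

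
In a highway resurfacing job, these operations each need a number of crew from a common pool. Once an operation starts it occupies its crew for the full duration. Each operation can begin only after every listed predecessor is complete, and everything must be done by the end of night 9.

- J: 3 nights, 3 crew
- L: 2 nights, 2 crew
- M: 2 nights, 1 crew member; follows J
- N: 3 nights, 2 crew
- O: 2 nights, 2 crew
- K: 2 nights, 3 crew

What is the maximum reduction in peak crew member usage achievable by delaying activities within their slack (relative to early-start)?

Early-start peak: n1:12  n2:12  n3:5  n4:1  n5:1  n6:0  n7:0  n8:0  n9:0 ⇒ 12.
Leveled (J@1, L@4, M@7, N@4, O@6, K@8): n1:3  n2:3  n3:3  n4:4  n5:4  n6:4  n7:3  n8:4  n9:3 ⇒ 4.
Reduction 12 − 4 = 8.

8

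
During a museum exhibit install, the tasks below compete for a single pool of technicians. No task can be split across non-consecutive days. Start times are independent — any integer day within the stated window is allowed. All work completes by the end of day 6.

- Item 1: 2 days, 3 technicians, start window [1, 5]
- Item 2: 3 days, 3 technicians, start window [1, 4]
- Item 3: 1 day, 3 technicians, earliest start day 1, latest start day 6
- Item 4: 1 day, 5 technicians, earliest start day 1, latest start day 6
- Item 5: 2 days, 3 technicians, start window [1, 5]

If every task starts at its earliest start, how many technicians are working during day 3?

3

At early start, day 3 has: Item 2.
Demand: 3 = 3.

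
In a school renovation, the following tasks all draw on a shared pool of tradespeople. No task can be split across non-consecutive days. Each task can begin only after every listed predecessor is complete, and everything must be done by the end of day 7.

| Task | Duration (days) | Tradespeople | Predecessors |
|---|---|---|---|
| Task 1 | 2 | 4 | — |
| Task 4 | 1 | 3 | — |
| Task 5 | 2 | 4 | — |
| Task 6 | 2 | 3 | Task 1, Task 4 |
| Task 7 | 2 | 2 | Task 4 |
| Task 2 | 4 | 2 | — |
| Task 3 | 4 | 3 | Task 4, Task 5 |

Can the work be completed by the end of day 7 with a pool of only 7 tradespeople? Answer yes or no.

The minimum achievable peak is 8; 7 < 8, so no feasible schedule stays within the cap.

no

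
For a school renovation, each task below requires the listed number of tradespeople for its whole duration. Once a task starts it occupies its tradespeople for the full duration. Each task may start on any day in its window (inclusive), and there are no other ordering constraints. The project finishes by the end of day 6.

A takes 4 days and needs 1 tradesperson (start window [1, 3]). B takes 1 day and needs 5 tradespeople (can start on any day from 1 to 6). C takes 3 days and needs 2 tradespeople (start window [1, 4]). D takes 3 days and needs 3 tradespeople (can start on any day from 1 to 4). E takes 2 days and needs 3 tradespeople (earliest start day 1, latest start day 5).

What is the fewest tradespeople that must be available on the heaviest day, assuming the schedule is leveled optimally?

Early-start (A@1, B@1, C@1, D@1, E@1) gives peak 14: d1:14  d2:9  d3:6  d4:1  d5:0  d6:0.
Shift C→2, D→2, E→5.
Schedule A@1, B@1, C@2, D@2, E@5: d1:6  d2:6  d3:6  d4:6  d5:3  d6:3 — peak 6.

6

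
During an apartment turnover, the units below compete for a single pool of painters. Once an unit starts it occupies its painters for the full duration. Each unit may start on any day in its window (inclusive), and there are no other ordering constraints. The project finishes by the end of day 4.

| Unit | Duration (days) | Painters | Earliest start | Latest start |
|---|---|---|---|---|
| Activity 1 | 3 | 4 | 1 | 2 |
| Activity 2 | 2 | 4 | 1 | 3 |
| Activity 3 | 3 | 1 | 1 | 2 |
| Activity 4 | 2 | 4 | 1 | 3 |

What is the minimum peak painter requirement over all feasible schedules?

9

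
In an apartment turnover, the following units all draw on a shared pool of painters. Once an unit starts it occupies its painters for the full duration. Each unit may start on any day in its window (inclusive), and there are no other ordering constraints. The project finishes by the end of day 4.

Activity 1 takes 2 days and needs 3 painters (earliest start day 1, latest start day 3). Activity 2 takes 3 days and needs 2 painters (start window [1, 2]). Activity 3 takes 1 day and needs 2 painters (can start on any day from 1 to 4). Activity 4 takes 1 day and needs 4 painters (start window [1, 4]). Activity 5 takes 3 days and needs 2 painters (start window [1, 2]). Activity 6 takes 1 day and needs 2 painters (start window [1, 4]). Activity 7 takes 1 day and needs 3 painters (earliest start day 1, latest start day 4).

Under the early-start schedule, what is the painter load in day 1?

18

At early start, day 1 has: Activity 1, Activity 2, Activity 3, Activity 4, Activity 5, Activity 6, Activity 7.
Demand: 3 + 2 + 2 + 4 + 2 + 2 + 3 = 18.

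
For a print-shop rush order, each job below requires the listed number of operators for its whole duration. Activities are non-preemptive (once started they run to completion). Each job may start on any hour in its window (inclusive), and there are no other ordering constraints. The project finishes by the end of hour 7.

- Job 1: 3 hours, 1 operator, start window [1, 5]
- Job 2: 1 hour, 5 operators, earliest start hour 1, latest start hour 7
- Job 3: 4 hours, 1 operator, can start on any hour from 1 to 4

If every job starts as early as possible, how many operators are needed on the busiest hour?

7

Early-start schedule: Job 1@1, Job 2@1, Job 3@1.
Load per hour: hour 1: 7, hour 2: 2, hour 3: 2, hour 4: 1, hour 5: 0, hour 6: 0, hour 7: 0.
Peak is 7.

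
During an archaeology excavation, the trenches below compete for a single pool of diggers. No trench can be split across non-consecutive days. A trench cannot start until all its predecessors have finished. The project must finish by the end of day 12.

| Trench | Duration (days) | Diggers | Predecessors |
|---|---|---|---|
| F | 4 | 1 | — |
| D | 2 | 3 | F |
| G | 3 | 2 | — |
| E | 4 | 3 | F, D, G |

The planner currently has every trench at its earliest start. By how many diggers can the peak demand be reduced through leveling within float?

Early-start peak: d1:3  d2:3  d3:3  d4:1  d5:3  d6:3  d7:3  d8:3  d9:3  d10:3  d11:0  d12:0 ⇒ 3.
Leveled (F@1, D@5, G@1, E@7): d1:3  d2:3  d3:3  d4:1  d5:3  d6:3  d7:3  d8:3  d9:3  d10:3  d11:0  d12:0 ⇒ 3.
Reduction 3 − 3 = 0.

0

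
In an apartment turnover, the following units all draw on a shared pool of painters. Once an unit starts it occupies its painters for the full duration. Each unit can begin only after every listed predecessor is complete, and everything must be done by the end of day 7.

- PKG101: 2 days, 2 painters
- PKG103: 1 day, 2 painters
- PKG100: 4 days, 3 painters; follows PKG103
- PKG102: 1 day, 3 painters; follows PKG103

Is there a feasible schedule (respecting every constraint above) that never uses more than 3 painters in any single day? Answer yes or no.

no

The minimum achievable peak is 4; 3 < 4, so no feasible schedule stays within the cap.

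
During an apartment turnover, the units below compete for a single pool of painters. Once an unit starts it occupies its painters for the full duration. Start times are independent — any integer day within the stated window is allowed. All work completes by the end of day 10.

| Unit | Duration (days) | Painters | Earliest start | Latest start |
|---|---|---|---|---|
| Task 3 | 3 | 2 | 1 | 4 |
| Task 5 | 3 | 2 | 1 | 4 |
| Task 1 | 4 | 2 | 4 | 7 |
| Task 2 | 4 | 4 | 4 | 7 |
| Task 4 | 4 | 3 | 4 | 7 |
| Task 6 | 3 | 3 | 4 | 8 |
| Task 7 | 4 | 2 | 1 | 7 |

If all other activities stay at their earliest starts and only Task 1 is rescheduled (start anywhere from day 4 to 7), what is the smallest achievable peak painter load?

12

Task 1@4: d1:6  d2:6  d3:6  d4:14  d5:12  d6:12  d7:9  d8:0  d9:0  d10:0 → peak 14
Task 1@5: d1:6  d2:6  d3:6  d4:12  d5:12  d6:12  d7:9  d8:2  d9:0  d10:0 → peak 12
Task 1@6: d1:6  d2:6  d3:6  d4:12  d5:10  d6:12  d7:9  d8:2  d9:2  d10:0 → peak 12
Task 1@7: d1:6  d2:6  d3:6  d4:12  d5:10  d6:10  d7:9  d8:2  d9:2  d10:2 → peak 12
Best is Task 1@5, peak 12.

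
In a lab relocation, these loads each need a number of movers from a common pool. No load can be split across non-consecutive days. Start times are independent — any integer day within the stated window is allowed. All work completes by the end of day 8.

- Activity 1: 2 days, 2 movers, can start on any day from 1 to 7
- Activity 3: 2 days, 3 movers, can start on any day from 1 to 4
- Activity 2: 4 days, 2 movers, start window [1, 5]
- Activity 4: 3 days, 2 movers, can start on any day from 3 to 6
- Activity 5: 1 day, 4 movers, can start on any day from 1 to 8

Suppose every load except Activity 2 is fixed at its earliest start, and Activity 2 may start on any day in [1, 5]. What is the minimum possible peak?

Activity 2@1: d1:11  d2:7  d3:4  d4:4  d5:2  d6:0  d7:0  d8:0 → peak 11
Activity 2@2: d1:9  d2:7  d3:4  d4:4  d5:4  d6:0  d7:0  d8:0 → peak 9
Activity 2@3: d1:9  d2:5  d3:4  d4:4  d5:4  d6:2  d7:0  d8:0 → peak 9
Activity 2@4: d1:9  d2:5  d3:2  d4:4  d5:4  d6:2  d7:2  d8:0 → peak 9
Activity 2@5: d1:9  d2:5  d3:2  d4:2  d5:4  d6:2  d7:2  d8:2 → peak 9
Best is Activity 2@2, peak 9.

9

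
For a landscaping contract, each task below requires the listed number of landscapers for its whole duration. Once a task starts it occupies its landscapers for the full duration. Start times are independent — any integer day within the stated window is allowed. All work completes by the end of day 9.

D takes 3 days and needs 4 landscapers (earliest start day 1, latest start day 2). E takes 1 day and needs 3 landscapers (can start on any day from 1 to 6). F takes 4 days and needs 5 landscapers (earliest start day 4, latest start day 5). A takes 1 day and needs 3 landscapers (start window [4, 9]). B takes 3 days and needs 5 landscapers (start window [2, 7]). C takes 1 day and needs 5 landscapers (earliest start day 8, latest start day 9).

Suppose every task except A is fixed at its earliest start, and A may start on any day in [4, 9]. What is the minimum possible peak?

10

A@4: d1:7  d2:9  d3:9  d4:13  d5:5  d6:5  d7:5  d8:5  d9:0 → peak 13
A@5: d1:7  d2:9  d3:9  d4:10  d5:8  d6:5  d7:5  d8:5  d9:0 → peak 10
A@6: d1:7  d2:9  d3:9  d4:10  d5:5  d6:8  d7:5  d8:5  d9:0 → peak 10
A@7: d1:7  d2:9  d3:9  d4:10  d5:5  d6:5  d7:8  d8:5  d9:0 → peak 10
A@8: d1:7  d2:9  d3:9  d4:10  d5:5  d6:5  d7:5  d8:8  d9:0 → peak 10
A@9: d1:7  d2:9  d3:9  d4:10  d5:5  d6:5  d7:5  d8:5  d9:3 → peak 10
Best is A@5, peak 10.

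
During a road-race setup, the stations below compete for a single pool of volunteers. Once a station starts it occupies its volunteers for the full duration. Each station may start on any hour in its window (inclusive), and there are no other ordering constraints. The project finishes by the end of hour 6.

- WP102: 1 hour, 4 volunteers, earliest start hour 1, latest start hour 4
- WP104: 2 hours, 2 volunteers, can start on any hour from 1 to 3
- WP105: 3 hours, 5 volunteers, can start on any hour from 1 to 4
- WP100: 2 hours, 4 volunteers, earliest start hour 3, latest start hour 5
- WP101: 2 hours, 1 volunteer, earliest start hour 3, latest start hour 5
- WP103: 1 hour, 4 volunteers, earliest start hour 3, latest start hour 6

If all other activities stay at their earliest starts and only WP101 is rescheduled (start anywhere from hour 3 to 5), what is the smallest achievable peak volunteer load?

13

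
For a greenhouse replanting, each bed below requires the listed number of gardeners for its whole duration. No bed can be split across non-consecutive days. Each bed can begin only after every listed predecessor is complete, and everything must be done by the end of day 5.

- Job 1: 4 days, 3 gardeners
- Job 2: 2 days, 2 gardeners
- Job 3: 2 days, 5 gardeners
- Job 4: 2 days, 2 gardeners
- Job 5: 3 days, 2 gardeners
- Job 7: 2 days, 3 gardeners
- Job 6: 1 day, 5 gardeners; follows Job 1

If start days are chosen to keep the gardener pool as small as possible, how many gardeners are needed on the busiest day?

10

Early-start (Job 1@1, Job 2@1, Job 3@1, Job 4@1, Job 5@1, Job 7@1, Job 6@5) gives peak 17: d1:17  d2:17  d3:5  d4:3  d5:5.
Shift Job 4→3, Job 5→3, Job 7→3.
Schedule Job 1@1, Job 2@1, Job 3@1, Job 4@3, Job 5@3, Job 7@3, Job 6@5: d1:10  d2:10  d3:10  d4:10  d5:7 — peak 10.
Total gardener-days = 47 over 5 days ⇒ peak ≥ ⌈47/5⌉ = 10, so 10 is optimal.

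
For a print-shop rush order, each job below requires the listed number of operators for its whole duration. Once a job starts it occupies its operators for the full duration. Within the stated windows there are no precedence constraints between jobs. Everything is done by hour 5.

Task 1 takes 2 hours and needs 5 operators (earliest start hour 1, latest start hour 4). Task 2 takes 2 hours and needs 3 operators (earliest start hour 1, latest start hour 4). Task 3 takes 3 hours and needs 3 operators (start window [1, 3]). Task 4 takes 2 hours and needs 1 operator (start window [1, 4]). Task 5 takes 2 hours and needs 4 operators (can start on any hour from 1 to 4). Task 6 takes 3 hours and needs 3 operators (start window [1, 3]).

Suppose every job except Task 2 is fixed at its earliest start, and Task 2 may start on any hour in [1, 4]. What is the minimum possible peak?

Task 2@1: h1:19  h2:19  h3:6  h4:0  h5:0 → peak 19
Task 2@2: h1:16  h2:19  h3:9  h4:0  h5:0 → peak 19
Task 2@3: h1:16  h2:16  h3:9  h4:3  h5:0 → peak 16
Task 2@4: h1:16  h2:16  h3:6  h4:3  h5:3 → peak 16
Best is Task 2@3, peak 16.

16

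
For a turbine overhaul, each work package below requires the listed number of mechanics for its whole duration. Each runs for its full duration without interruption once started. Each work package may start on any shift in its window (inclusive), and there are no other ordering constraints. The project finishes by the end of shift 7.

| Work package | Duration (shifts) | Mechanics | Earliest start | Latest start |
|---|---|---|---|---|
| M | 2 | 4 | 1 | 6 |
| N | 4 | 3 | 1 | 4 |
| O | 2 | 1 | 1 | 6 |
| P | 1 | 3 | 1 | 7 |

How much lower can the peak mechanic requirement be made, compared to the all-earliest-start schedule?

7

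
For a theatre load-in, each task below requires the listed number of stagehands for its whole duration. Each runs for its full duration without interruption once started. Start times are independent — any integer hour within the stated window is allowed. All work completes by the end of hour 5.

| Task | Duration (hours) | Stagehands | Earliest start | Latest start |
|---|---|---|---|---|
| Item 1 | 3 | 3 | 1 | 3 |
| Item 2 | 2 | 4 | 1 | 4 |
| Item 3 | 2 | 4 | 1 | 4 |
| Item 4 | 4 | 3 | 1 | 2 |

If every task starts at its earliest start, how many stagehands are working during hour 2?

14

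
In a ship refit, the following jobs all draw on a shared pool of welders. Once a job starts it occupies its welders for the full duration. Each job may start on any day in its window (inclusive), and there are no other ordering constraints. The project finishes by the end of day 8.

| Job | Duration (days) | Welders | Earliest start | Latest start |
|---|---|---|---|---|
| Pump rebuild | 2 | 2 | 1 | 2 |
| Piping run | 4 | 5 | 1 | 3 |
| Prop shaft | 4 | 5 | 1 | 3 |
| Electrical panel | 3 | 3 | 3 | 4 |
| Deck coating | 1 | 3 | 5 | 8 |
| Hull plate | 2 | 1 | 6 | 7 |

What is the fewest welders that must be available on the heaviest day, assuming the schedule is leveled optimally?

Schedule Pump rebuild@1, Piping run@1, Prop shaft@1, Electrical panel@3, Deck coating@5, Hull plate@6: d1:12  d2:12  d3:13  d4:13  d5:6  d6:1  d7:1  d8:0 — peak 13.

13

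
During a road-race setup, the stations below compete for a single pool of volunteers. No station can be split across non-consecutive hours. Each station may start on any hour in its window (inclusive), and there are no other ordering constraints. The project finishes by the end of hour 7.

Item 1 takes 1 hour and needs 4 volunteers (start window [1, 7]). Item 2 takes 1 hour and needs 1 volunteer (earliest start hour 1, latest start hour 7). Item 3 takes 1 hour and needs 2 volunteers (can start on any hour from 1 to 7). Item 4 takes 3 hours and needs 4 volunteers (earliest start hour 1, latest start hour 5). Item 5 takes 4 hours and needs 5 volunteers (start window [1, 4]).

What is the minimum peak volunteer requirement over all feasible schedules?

8

Early-start (Item 1@1, Item 2@1, Item 3@1, Item 4@1, Item 5@1) gives peak 16: h1:16  h2:9  h3:9  h4:5  h5:0  h6:0  h7:0.
Shift Item 2→2, Item 3→2, Item 5→4.
Schedule Item 1@1, Item 2@2, Item 3@2, Item 4@1, Item 5@4: h1:8  h2:7  h3:4  h4:5  h5:5  h6:5  h7:5 — peak 8.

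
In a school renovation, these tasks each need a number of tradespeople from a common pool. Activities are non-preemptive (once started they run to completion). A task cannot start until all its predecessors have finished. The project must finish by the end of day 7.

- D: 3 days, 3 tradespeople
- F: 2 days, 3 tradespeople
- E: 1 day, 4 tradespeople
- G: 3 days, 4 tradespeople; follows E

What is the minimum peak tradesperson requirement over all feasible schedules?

Early-start (D@1, F@1, E@1, G@2) gives peak 10: d1:10  d2:10  d3:7  d4:4  d5:0  d6:0  d7:0.
Shift E→4, G→5.
Schedule D@1, F@1, E@4, G@5: d1:6  d2:6  d3:3  d4:4  d5:4  d6:4  d7:4 — peak 6.

6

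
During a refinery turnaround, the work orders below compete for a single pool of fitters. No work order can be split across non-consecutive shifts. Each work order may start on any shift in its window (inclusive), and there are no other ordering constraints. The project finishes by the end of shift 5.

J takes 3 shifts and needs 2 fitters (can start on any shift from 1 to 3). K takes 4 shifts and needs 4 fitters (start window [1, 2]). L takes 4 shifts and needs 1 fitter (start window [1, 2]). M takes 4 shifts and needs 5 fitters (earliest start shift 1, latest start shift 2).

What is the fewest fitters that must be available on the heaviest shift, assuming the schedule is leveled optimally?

Schedule J@1, K@1, L@1, M@1: s1:12  s2:12  s3:12  s4:10  s5:0 — peak 12.
No arrangement of the 24 feasible schedules does better.

12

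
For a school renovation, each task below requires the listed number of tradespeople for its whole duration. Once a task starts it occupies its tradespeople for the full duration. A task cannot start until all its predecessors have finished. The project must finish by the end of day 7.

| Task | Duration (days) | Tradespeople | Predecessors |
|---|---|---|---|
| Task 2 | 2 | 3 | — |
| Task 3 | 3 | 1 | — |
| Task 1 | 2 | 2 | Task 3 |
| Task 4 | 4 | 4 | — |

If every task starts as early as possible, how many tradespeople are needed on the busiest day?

Early-start schedule: Task 2@1, Task 3@1, Task 1@4, Task 4@1.
Load per day: day 1: 8, day 2: 8, day 3: 5, day 4: 6, day 5: 2, day 6: 0, day 7: 0.
Peak is 8.

8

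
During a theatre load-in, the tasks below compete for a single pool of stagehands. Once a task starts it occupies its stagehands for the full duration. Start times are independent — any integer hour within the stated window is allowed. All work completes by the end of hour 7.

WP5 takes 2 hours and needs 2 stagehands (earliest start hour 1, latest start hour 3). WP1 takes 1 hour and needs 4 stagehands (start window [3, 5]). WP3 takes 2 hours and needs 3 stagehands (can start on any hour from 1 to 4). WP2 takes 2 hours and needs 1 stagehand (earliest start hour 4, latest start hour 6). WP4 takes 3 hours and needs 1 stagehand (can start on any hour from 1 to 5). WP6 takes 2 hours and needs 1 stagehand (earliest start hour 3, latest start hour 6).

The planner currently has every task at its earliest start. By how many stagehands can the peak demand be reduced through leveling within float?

2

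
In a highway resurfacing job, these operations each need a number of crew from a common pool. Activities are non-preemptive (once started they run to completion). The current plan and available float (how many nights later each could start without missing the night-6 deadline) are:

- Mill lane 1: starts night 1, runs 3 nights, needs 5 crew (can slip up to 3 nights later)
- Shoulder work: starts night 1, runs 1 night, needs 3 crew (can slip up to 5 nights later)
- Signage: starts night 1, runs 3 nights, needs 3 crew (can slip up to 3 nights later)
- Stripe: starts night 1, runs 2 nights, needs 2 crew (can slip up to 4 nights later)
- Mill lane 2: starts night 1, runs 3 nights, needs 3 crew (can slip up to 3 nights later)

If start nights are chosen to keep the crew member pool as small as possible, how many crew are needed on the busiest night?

Early-start (Mill lane 1@1, Shoulder work@1, Signage@1, Stripe@1, Mill lane 2@1) gives peak 16: n1:16  n2:13  n3:11  n4:0  n5:0  n6:0.
Shift Signage→2, Stripe→4, Mill lane 2→4.
Schedule Mill lane 1@1, Shoulder work@1, Signage@2, Stripe@4, Mill lane 2@4: n1:8  n2:8  n3:8  n4:8  n5:5  n6:3 — peak 8.

8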